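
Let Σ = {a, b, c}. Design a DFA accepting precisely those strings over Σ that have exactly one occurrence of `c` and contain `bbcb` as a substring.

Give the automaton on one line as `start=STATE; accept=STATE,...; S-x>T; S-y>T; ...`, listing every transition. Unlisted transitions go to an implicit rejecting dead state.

start=S0; accept=S9; S0-a>S0; S0-b>S1; S0-c>S2; S1-a>S0; S1-b>S3; S1-c>S2; S2-a>S2; S2-b>S4; S2-c>S5; S3-a>S0; S3-b>S3; S3-c>S6; S4-a>S2; S4-b>S7; S4-c>S5; S5-a>S5; S5-b>S8; S5-c>S5; S6-a>S2; S6-b>S9; S6-c>S5; S7-a>S2; S7-b>S7; S7-c>S10; S8-a>S5; S8-b>S11; S8-c>S5; S9-a>S9; S9-b>S9; S9-c>S12; S10-a>S5; S10-b>S12; S10-c>S5; S11-a>S5; S11-b>S11; S11-c>S10; S12-a>S12; S12-b>S12; S12-c>S12

Build one automaton per condition and run them in lockstep. The first has 3 states tracking the count of `c`s, saturating at 2; the second has 5 states tracking whether and how much of `bbcb` has been seen. A product state is a pair (one from each), accepting exactly when both do.
A 13-state machine:
          a    b    c  
>  S0     S0   S1   S2 
   S1     S0   S3   S2 
   S2     S2   S4   S5 
   S3     S0   S3   S6 
   S4     S2   S7   S5 
   S5     S5   S8   S5 
   S6     S2   S9   S5 
   S7     S2   S7  S10 
   S8     S5  S11   S5 
 * S9     S9   S9  S12 
   S10    S5  S12   S5 
   S11    S5  S11  S10 
   S12   S12  S12  S12 
(> = start, * = accepting)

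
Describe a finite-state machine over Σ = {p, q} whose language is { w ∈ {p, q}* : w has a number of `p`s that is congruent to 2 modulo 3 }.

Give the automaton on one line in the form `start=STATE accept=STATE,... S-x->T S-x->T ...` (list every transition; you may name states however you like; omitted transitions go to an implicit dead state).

The only thing that matters is how many `p`s have appeared, reduced mod 3. Use one state per residue: A for 0, …, C for 2. Reading `p` moves to the next residue; anything else stays put. C is accepting.
3 states suffice.
       p  q 
>  A   B  A 
   B   C  B 
 * C   A  C 
(> = start, * = accepting)

start=A accept=C A-p->B A-q->A B-p->C B-q->B C-p->A C-q->C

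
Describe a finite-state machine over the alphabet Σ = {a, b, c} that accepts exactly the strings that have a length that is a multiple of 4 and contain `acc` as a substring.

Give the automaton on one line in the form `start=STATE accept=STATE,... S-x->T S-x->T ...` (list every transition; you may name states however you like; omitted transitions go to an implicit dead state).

start=S0 accept=S12 S0-a->S1 S0-b->S2 S0-c->S2 S1-a->S3 S1-b->S4 S1-c->S5 S2-a->S3 S2-b->S4 S2-c->S4 S3-a->S6 S3-b->S7 S3-c->S8 S4-a->S6 S4-b->S7 S4-c->S7 S5-a->S6 S5-b->S7 S5-c->S9 S6-a->S10 S6-b->S0 S6-c->S11 S7-a->S10 S7-b->S0 S7-c->S0 S8-a->S10 S8-b->S0 S8-c->S12 S9-a->S12 S9-b->S12 S9-c->S12 S10-a->S1 S10-b->S2 S10-c->S13 S11-a->S1 S11-b->S2 S11-c->S14 S12-a->S14 S12-b->S14 S12-c->S14 S13-a->S3 S13-b->S4 S13-c->S15 S14-a->S15 S14-b->S15 S14-c->S15 S15-a->S9 S15-b->S9 S15-c->S9

Handle the two conditions separately and then intersect. The first has 4 states tracking the input length modulo 4; the second has 4 states tracking whether and how much of `acc` has been seen. A product state is a pair (one from each), accepting exactly when both do.
16 states suffice.
          a    b    c  
>  S0     S1   S2   S2 
   S1     S3   S4   S5 
   S2     S3   S4   S4 
   S3     S6   S7   S8 
   S4     S6   S7   S7 
   S5     S6   S7   S9 
   S6    S10   S0  S11 
   S7    S10   S0   S0 
   S8    S10   S0  S12 
   S9    S12  S12  S12 
   S10    S1   S2  S13 
   S11    S1   S2  S14 
 * S12   S14  S14  S14 
   S13    S3   S4  S15 
   S14   S15  S15  S15 
   S15    S9   S9   S9 
(> = start, * = accepting)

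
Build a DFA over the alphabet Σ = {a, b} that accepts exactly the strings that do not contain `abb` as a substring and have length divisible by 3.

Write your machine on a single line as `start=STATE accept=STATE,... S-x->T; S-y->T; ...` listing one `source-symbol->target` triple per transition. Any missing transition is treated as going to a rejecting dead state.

Build one automaton per condition and run them in lockstep. The first has 4 states tracking partial matches of the forbidden pattern `abb`; the second has 3 states tracking the input length modulo 3. A product state is a pair (one from each), accepting exactly when both do. After merging equivalent states the machine shrinks.
A 10-state machine:
        a   b  
>* s0   s1  s2 
   s1   s3  s4 
   s2   s3  s5 
   s3   s6  s7 
   s4   s6  s8 
   s5   s6  s0 
 * s6   s1  s9 
 * s7   s1  s8 
   s8   s8  s8 
   s9   s3  s8 
(> = start, * = accepting)

start=s0; accept=s0,s6,s7; s0-a->s1; s0-b->s2; s1-a->s3; s1-b->s4; s2-a->s3; s2-b->s5; s3-a->s6; s3-b->s7; s4-a->s6; s4-b->s8; s5-a->s6; s5-b->s0; s6-a->s1; s6-b->s9; s7-a->s1; s7-b->s8; s8-a->s8; s8-b->s8; s9-a->s3; s9-b->s8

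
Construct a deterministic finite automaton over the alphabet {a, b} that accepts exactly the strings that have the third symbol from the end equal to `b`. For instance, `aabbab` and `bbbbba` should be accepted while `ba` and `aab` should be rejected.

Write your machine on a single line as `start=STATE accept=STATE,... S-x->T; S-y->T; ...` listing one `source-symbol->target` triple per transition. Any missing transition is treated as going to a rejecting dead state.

start=s0; accept=s11,s12,s13,s14; s0-a->s1; s0-b->s2; s1-a->s3; s1-b->s4; s2-a->s5; s2-b->s6; s3-a->s7; s3-b->s8; s4-a->s9; s4-b->s10; s5-a->s11; s5-b->s12; s6-a->s13; s6-b->s14; s7-a->s7; s7-b->s8; s8-a->s9; s8-b->s10; s9-a->s11; s9-b->s12; s10-a->s13; s10-b->s14; s11-a->s7; s11-b->s8; s12-a->s9; s12-b->s10; s13-a->s11; s13-b->s12; s14-a->s13; s14-b->s14

Because acceptance depends on a position counted from the end, the machine has to buffer the most recent 3 symbols. Make each state the string of the last up-to-3 symbols read; on input `x` shift the window left and append `x`. Accept when the buffered window has length 3 and begins with `b`.
15 states suffice.
          a    b  
>  s0     s1   s2 
   s1     s3   s4 
   s2     s5   s6 
   s3     s7   s8 
   s4     s9  s10 
   s5    s11  s12 
   s6    s13  s14 
   s7     s7   s8 
   s8     s9  s10 
   s9    s11  s12 
   s10   s13  s14 
 * s11    s7   s8 
 * s12    s9  s10 
 * s13   s11  s12 
 * s14   s13  s14 
(> = start, * = accepting)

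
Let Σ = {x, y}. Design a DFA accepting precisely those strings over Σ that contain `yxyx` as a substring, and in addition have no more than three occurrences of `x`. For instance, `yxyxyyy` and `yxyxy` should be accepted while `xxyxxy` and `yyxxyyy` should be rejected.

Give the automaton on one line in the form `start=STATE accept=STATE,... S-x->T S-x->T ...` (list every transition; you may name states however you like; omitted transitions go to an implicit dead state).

start=A accept=J,K A-x->B A-y->C B-x->D B-y->E C-x->F C-y->C D-x->D D-y->D E-x->G E-y->E F-x->D F-y->H G-x->D G-y->I H-x->J H-y->E I-x->K I-y->D J-x->K J-y->J K-x->D K-y->K

Build one automaton per condition and run them in lockstep. The first has 5 states tracking whether and how much of `yxyx` has been seen; the second has 5 states tracking the count of `x`s, saturating at 4. A product state is a pair (one from each), accepting exactly when both do. Equivalent product states are then merged.
11 states suffice.
       x  y 
>  A   B  C 
   B   D  E 
   C   F  C 
   D   D  D 
   E   G  E 
   F   D  H 
   G   D  I 
   H   J  E 
   I   K  D 
 * J   K  J 
 * K   D  K 
(> = start, * = accepting)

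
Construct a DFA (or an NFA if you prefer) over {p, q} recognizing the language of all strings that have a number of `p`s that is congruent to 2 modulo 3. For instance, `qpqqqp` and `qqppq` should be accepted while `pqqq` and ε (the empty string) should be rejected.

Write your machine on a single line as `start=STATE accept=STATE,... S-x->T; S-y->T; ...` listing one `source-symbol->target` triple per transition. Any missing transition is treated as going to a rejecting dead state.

start=A; accept=C; A-p->B; A-q->A; B-p->C; B-q->B; C-p->A; C-q->C

The only thing that matters is how many `p`s have appeared, reduced mod 3. Use one state per residue: A for 0, …, C for 2. Reading `p` moves to the next residue; anything else stays put. C is accepting.
With 3 states:
       p  q 
>  A   B  A 
   B   C  B 
 * C   A  C 
(> = start, * = accepting)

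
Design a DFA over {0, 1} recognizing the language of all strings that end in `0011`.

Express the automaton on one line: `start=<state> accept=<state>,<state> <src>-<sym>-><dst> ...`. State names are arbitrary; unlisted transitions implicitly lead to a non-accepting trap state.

Remember how much of `0011` the current input suffix matches. State S0 means no match yet; S1 means the last symbol is `0`; S2 means the last 2 symbols are `00`; S3 means the last 3 symbols are `001`; S4 means the last 4 symbols are `0011`. Only S4 accepts. On a mismatch, fall back to the longest proper suffix that is still a prefix of `0011`.
With 5 states:
        0   1  
>  S0   S1  S0 
   S1   S2  S0 
   S2   S2  S3 
   S3   S1  S4 
 * S4   S1  S0 
(> = start, * = accepting)

start=S0 accept=S4 S0-0->S1 S0-1->S0 S1-0->S2 S1-1->S0 S2-0->S2 S2-1->S3 S3-0->S1 S3-1->S4 S4-0->S1 S4-1->S0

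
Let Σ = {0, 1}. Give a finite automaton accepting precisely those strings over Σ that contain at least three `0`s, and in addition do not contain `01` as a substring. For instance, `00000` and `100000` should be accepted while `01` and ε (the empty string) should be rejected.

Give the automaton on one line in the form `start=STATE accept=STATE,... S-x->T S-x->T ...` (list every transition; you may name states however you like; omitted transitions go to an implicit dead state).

Run two small machines in parallel and take their product. The first has 5 states tracking the count of `0`s, saturating at 4; the second has 3 states tracking partial matches of the forbidden pattern `01`. A product state is a pair (one from each), accepting exactly when both do. After merging equivalent states the machine shrinks.
        0   1  
>  s0   s1  s0 
   s1   s2  s3 
   s2   s4  s3 
   s3   s3  s3 
 * s4   s4  s3 
(> = start, * = accepting)

start=s0 accept=s4 s0-0->s1 s0-1->s0 s1-0->s2 s1-1->s3 s2-0->s4 s2-1->s3 s3-0->s3 s3-1->s3 s4-0->s4 s4-1->s3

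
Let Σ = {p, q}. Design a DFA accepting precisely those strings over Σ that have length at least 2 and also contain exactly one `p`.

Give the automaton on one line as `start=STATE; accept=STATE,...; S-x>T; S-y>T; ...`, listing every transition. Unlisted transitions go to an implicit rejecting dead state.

Run two small machines in parallel and take their product. The first has 4 states tracking the input length, saturating at 3; the second has 3 states tracking the count of `p`s, saturating at 2. A product state is a pair (one from each), accepting exactly when both do. After merging equivalent states the machine shrinks.
        p   q  
>  S0   S1  S2 
   S1   S3  S4 
   S2   S4  S2 
   S3   S3  S3 
 * S4   S3  S4 
(> = start, * = accepting)

start=S0; accept=S4; S0-p>S1; S0-q>S2; S1-p>S3; S1-q>S4; S2-p>S4; S2-q>S2; S3-p>S3; S3-q>S3; S4-p>S3; S4-q>S4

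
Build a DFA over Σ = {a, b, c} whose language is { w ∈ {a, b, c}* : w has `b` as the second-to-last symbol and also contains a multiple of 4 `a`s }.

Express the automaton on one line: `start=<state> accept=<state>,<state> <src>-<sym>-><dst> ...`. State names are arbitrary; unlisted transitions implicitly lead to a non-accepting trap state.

Handle the two conditions separately and then intersect. One (13 states) tracks the last 2 symbols read; the other (4 states) tracks the count of `a`s modulo 4. Each combined state is a pair, one component from each; accept when both components accept. Minimizing collapses redundant product states.
An 8-state machine:
        a   b   c  
>  S0   S1  S2  S0 
   S1   S3  S1  S1 
   S2   S1  S4  S5 
   S3   S6  S3  S3 
 * S4   S1  S4  S5 
 * S5   S1  S2  S0 
   S6   S0  S7  S6 
   S7   S5  S7  S6 
(> = start, * = accepting)

start=S0 accept=S4,S5 S0-a->S1 S0-b->S2 S0-c->S0 S1-a->S3 S1-b->S1 S1-c->S1 S2-a->S1 S2-b->S4 S2-c->S5 S3-a->S6 S3-b->S3 S3-c->S3 S4-a->S1 S4-b->S4 S4-c->S5 S5-a->S1 S5-b->S2 S5-c->S0 S6-a->S0 S6-b->S7 S6-c->S6 S7-a->S5 S7-b->S7 S7-c->S6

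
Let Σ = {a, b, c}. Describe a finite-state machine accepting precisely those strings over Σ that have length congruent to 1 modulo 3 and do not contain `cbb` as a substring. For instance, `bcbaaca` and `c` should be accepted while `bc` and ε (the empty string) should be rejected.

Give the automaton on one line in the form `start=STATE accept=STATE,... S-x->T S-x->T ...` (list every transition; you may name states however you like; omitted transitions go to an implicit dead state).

Handle the two conditions separately and then intersect. One (3 states) tracks the input length modulo 3; the other (4 states) tracks partial matches of the forbidden pattern `cbb`. Each combined state is a pair, one component from each; accept when both components accept.
With 12 states:
          a    b    c  
>  s0     s1   s1   s2 
 * s1     s3   s3   s4 
 * s2     s3   s5   s4 
   s3     s0   s0   s6 
   s4     s0   s7   s6 
   s5     s0   s8   s6 
   s6     s1   s9   s2 
   s7     s1  s10   s2 
   s8    s10  s10  s10 
 * s9     s3  s11   s4 
   s10   s11  s11  s11 
   s11    s8   s8   s8 
(> = start, * = accepting)

start=s0 accept=s1,s2,s9 s0-a->s1 s0-b->s1 s0-c->s2 s1-a->s3 s1-b->s3 s1-c->s4 s2-a->s3 s2-b->s5 s2-c->s4 s3-a->s0 s3-b->s0 s3-c->s6 s4-a->s0 s4-b->s7 s4-c->s6 s5-a->s0 s5-b->s8 s5-c->s6 s6-a->s1 s6-b->s9 s6-c->s2 s7-a->s1 s7-b->s10 s7-c->s2 s8-a->s10 s8-b->s10 s8-c->s10 s9-a->s3 s9-b->s11 s9-c->s4 s10-a->s11 s10-b->s11 s10-c->s11 s11-a->s8 s11-b->s8 s11-c->s8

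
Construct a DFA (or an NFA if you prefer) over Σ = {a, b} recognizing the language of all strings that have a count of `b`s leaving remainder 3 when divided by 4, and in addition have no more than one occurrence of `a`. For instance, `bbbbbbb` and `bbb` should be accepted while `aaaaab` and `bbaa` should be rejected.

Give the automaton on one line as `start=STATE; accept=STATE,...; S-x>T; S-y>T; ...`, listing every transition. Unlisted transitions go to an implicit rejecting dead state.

start=s0; accept=s7,s8; s0-a>s1; s0-b>s2; s1-a>s3; s1-b>s4; s2-a>s4; s2-b>s5; s3-a>s3; s3-b>s3; s4-a>s3; s4-b>s6; s5-a>s6; s5-b>s7; s6-a>s3; s6-b>s8; s7-a>s8; s7-b>s0; s8-a>s3; s8-b>s1

Run two small machines in parallel and take their product. One (4 states) tracks the count of `b`s modulo 4; the other (3 states) tracks the count of `a`s, saturating at 2. Each combined state is a pair, one component from each; accept when both components accept. Minimizing collapses redundant product states.
9 states suffice.
        a   b  
>  s0   s1  s2 
   s1   s3  s4 
   s2   s4  s5 
   s3   s3  s3 
   s4   s3  s6 
   s5   s6  s7 
   s6   s3  s8 
 * s7   s8  s0 
 * s8   s3  s1 
(> = start, * = accepting)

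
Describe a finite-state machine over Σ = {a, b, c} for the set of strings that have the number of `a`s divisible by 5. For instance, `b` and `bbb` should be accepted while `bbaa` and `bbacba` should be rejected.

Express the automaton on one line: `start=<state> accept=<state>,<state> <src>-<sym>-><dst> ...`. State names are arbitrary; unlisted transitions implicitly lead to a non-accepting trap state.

The only thing that matters is how many `a`s have appeared, reduced mod 5. Use one state per residue: q0 for 0, …, q4 for 4. Reading `a` moves to the next residue; anything else stays put. q0 is accepting.
With 5 states:
        a   b   c  
>* q0   q1  q0  q0 
   q1   q2  q1  q1 
   q2   q3  q2  q2 
   q3   q4  q3  q3 
   q4   q0  q4  q4 
(> = start, * = accepting)

start=q0 accept=q0 q0-a->q1 q0-b->q0 q0-c->q0 q1-a->q2 q1-b->q1 q1-c->q1 q2-a->q3 q2-b->q2 q2-c->q2 q3-a->q4 q3-b->q3 q3-c->q3 q4-a->q0 q4-b->q4 q4-c->q4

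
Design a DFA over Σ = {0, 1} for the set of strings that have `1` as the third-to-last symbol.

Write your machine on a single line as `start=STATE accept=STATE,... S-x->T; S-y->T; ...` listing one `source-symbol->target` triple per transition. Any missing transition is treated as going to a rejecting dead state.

start=q0; accept=q11,q12,q13,q14; q0-0->q1; q0-1->q2; q1-0->q3; q1-1->q4; q2-0->q5; q2-1->q6; q3-0->q7; q3-1->q8; q4-0->q9; q4-1->q10; q5-0->q11; q5-1->q12; q6-0->q13; q6-1->q14; q7-0->q7; q7-1->q8; q8-0->q9; q8-1->q10; q9-0->q11; q9-1->q12; q10-0->q13; q10-1->q14; q11-0->q7; q11-1->q8; q12-0->q9; q12-1->q10; q13-0->q11; q13-1->q12; q14-0->q13; q14-1->q14

Because acceptance depends on a position counted from the end, the machine has to buffer the most recent 3 symbols. Make each state the string of the last up-to-3 symbols read; on input `x` shift the window left and append `x`. Accept when the buffered window has length 3 and begins with `1`.
15 states suffice.
          0    1  
>  q0     q1   q2 
   q1     q3   q4 
   q2     q5   q6 
   q3     q7   q8 
   q4     q9  q10 
   q5    q11  q12 
   q6    q13  q14 
   q7     q7   q8 
   q8     q9  q10 
   q9    q11  q12 
   q10   q13  q14 
 * q11    q7   q8 
 * q12    q9  q10 
 * q13   q11  q12 
 * q14   q13  q14 
(> = start, * = accepting)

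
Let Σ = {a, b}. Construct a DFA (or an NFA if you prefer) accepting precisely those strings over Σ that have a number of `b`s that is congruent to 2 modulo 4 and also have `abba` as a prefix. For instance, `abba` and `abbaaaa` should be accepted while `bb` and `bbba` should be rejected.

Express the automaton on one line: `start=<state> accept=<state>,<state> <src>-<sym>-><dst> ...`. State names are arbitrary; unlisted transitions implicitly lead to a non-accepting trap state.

start=s0 accept=s8 s0-a->s1 s0-b->s2 s1-a->s3 s1-b->s4 s2-a->s2 s2-b->s5 s3-a->s3 s3-b->s2 s4-a->s2 s4-b->s6 s5-a->s5 s5-b->s7 s6-a->s8 s6-b->s7 s7-a->s7 s7-b->s3 s8-a->s8 s8-b->s9 s9-a->s9 s9-b->s10 s10-a->s10 s10-b->s11 s11-a->s11 s11-b->s8

Build one automaton per condition and run them in lockstep. The first has 4 states tracking the count of `b`s modulo 4; the second has 6 states tracking whether the input so far still matches the prefix `abba`. A product state is a pair (one from each), accepting exactly when both do.
A 12-state machine:
          a    b  
>  s0     s1   s2 
   s1     s3   s4 
   s2     s2   s5 
   s3     s3   s2 
   s4     s2   s6 
   s5     s5   s7 
   s6     s8   s7 
   s7     s7   s3 
 * s8     s8   s9 
   s9     s9  s10 
   s10   s10  s11 
   s11   s11   s8 
(> = start, * = accepting)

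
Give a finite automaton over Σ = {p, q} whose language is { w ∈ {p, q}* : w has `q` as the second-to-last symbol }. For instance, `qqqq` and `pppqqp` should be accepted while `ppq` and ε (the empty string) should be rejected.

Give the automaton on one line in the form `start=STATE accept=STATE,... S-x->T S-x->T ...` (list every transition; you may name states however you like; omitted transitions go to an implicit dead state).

Because acceptance depends on a position counted from the end, the machine has to buffer the most recent 2 symbols. Make each state the string of the last up-to-2 symbols read; on input `x` shift the window left and append `x`. Accept when the buffered window has length 2 and begins with `q`.
With 7 states:
       p  q 
>  A   B  C 
   B   D  E 
   C   F  G 
   D   D  E 
   E   F  G 
 * F   D  E 
 * G   F  G 
(> = start, * = accepting)

start=A accept=F,G A-p->B A-q->C B-p->D B-q->E C-p->F C-q->G D-p->D D-q->E E-p->F E-q->G F-p->D F-q->E G-p->F G-q->G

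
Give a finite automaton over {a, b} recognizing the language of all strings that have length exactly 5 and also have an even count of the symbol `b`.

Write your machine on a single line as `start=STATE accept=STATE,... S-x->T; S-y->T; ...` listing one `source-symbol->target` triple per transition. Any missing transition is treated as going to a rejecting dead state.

start=q0; accept=q9; q0-a->q1; q0-b->q2; q1-a->q3; q1-b->q4; q2-a->q4; q2-b->q3; q3-a->q5; q3-b->q6; q4-a->q6; q4-b->q5; q5-a->q7; q5-b->q8; q6-a->q8; q6-b->q7; q7-a->q9; q7-b->q10; q8-a->q10; q8-b->q9; q9-a->q10; q9-b->q10; q10-a->q10; q10-b->q10

Build one automaton per condition and run them in lockstep. One (7 states) tracks the input length, saturating at 6; the other (2 states) tracks the count of `b`s modulo 2. Each combined state is a pair, one component from each; accept when both components accept. Minimizing collapses redundant product states.
With 11 states:
          a    b  
>  q0     q1   q2 
   q1     q3   q4 
   q2     q4   q3 
   q3     q5   q6 
   q4     q6   q5 
   q5     q7   q8 
   q6     q8   q7 
   q7     q9  q10 
   q8    q10   q9 
 * q9    q10  q10 
   q10   q10  q10 
(> = start, * = accepting)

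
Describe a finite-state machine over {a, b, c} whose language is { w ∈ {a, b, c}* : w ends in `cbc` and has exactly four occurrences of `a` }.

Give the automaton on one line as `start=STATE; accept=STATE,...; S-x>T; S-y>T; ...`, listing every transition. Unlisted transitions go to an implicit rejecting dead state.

Handle the two conditions separately and then intersect. The first has 4 states tracking how much of the suffix `cbc` has currently been matched; the second has 6 states tracking the count of `a`s, saturating at 5. A product state is a pair (one from each), accepting exactly when both do. After merging equivalent states the machine shrinks.
A 9-state machine:
        a   b   c  
>  s0   s1  s0  s0 
   s1   s2  s1  s1 
   s2   s3  s2  s2 
   s3   s4  s3  s3 
   s4   s5  s4  s6 
   s5   s5  s5  s5 
   s6   s5  s7  s6 
   s7   s5  s4  s8 
 * s8   s5  s7  s6 
(> = start, * = accepting)

start=s0; accept=s8; s0-a>s1; s0-b>s0; s0-c>s0; s1-a>s2; s1-b>s1; s1-c>s1; s2-a>s3; s2-b>s2; s2-c>s2; s3-a>s4; s3-b>s3; s3-c>s3; s4-a>s5; s4-b>s4; s4-c>s6; s5-a>s5; s5-b>s5; s5-c>s5; s6-a>s5; s6-b>s7; s6-c>s6; s7-a>s5; s7-b>s4; s7-c>s8; s8-a>s5; s8-b>s7; s8-c>s6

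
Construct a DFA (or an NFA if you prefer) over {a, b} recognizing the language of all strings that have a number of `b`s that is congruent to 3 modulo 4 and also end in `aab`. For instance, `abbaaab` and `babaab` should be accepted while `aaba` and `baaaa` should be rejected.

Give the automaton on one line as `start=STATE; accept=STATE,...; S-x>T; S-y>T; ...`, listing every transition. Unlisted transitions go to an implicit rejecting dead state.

start=S0; accept=S13; S0-a>S1; S0-b>S2; S1-a>S3; S1-b>S2; S2-a>S4; S2-b>S5; S3-a>S3; S3-b>S6; S4-a>S7; S4-b>S5; S5-a>S8; S5-b>S9; S6-a>S4; S6-b>S5; S7-a>S7; S7-b>S10; S8-a>S11; S8-b>S9; S9-a>S12; S9-b>S0; S10-a>S8; S10-b>S9; S11-a>S11; S11-b>S13; S12-a>S14; S12-b>S0; S13-a>S12; S13-b>S0; S14-a>S14; S14-b>S15; S15-a>S1; S15-b>S2

Handle the two conditions separately and then intersect. The first has 4 states tracking the count of `b`s modulo 4; the second has 4 states tracking how much of the suffix `aab` has currently been matched. A product state is a pair (one from each), accepting exactly when both do.
A 16-state machine:
          a    b  
>  S0     S1   S2 
   S1     S3   S2 
   S2     S4   S5 
   S3     S3   S6 
   S4     S7   S5 
   S5     S8   S9 
   S6     S4   S5 
   S7     S7  S10 
   S8    S11   S9 
   S9    S12   S0 
   S10    S8   S9 
   S11   S11  S13 
   S12   S14   S0 
 * S13   S12   S0 
   S14   S14  S15 
   S15    S1   S2 
(> = start, * = accepting)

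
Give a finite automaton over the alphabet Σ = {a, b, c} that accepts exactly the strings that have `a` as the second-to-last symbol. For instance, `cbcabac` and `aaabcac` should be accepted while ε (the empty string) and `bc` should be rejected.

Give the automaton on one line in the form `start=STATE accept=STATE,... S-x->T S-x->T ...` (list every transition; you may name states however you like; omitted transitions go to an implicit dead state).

A DFA must remember the last 2 symbols (since which symbol is second-to-last isn't known until the input ends). Use one state per possible window of the last ≤2 symbols; accept from those whose window starts with `a`.
A 13-state machine:
          a    b    c  
>  s0     s1   s2   s3 
   s1     s4   s5   s6 
   s2     s7   s8   s9 
   s3    s10  s11  s12 
 * s4     s4   s5   s6 
 * s5     s7   s8   s9 
 * s6    s10  s11  s12 
   s7     s4   s5   s6 
   s8     s7   s8   s9 
   s9    s10  s11  s12 
   s10    s4   s5   s6 
   s11    s7   s8   s9 
   s12   s10  s11  s12 
(> = start, * = accepting)

start=s0 accept=s4,s5,s6 s0-a->s1 s0-b->s2 s0-c->s3 s1-a->s4 s1-b->s5 s1-c->s6 s2-a->s7 s2-b->s8 s2-c->s9 s3-a->s10 s3-b->s11 s3-c->s12 s4-a->s4 s4-b->s5 s4-c->s6 s5-a->s7 s5-b->s8 s5-c->s9 s6-a->s10 s6-b->s11 s6-c->s12 s7-a->s4 s7-b->s5 s7-c->s6 s8-a->s7 s8-b->s8 s8-c->s9 s9-a->s10 s9-b->s11 s9-c->s12 s10-a->s4 s10-b->s5 s10-c->s6 s11-a->s7 s11-b->s8 s11-c->s9 s12-a->s10 s12-b->s11 s12-c->s12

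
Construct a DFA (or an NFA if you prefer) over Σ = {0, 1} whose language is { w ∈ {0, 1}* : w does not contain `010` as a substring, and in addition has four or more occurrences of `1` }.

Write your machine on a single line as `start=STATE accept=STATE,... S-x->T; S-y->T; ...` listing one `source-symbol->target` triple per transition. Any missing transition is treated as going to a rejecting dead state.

start=A; accept=N,P,Q,R,T,U; A-0->B; A-1->C; B-0->B; B-1->D; C-0->E; C-1->F; D-0->G; D-1->F; E-0->E; E-1->H; F-0->I; F-1->J; G-0->G; G-1->K; H-0->K; H-1->J; I-0->I; I-1->L; J-0->M; J-1->N; K-0->K; K-1->O; L-0->O; L-1->N; M-0->M; M-1->P; N-0->Q; N-1->R; O-0->O; O-1->S; P-0->S; P-1->R; Q-0->Q; Q-1->T; R-0->U; R-1->R; S-0->S; S-1->V; T-0->V; T-1->R; U-0->U; U-1->T; V-0->V; V-1->V

Build one automaton per condition and run them in lockstep. One (4 states) tracks partial matches of the forbidden pattern `010`; the other (6 states) tracks the count of `1`s, saturating at 5. Each combined state is a pair, one component from each; accept when both components accept.
A 22-state machine:
       0  1 
>  A   B  C 
   B   B  D 
   C   E  F 
   D   G  F 
   E   E  H 
   F   I  J 
   G   G  K 
   H   K  J 
   I   I  L 
   J   M  N 
   K   K  O 
   L   O  N 
   M   M  P 
 * N   Q  R 
   O   O  S 
 * P   S  R 
 * Q   Q  T 
 * R   U  R 
   S   S  V 
 * T   V  R 
 * U   U  T 
   V   V  V 
(> = start, * = accepting)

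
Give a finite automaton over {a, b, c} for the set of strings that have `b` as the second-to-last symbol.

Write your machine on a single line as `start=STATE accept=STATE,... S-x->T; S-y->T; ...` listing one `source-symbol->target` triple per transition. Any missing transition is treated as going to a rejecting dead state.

start=s0; accept=s7,s8,s9; s0-a->s1; s0-b->s2; s0-c->s3; s1-a->s4; s1-b->s5; s1-c->s6; s2-a->s7; s2-b->s8; s2-c->s9; s3-a->s10; s3-b->s11; s3-c->s12; s4-a->s4; s4-b->s5; s4-c->s6; s5-a->s7; s5-b->s8; s5-c->s9; s6-a->s10; s6-b->s11; s6-c->s12; s7-a->s4; s7-b->s5; s7-c->s6; s8-a->s7; s8-b->s8; s8-c->s9; s9-a->s10; s9-b->s11; s9-c->s12; s10-a->s4; s10-b->s5; s10-c->s6; s11-a->s7; s11-b->s8; s11-c->s9; s12-a->s10; s12-b->s11; s12-c->s12

Because acceptance depends on a position counted from the end, the machine has to buffer the most recent 2 symbols. Make each state the string of the last up-to-2 symbols read; on input `x` shift the window left and append `x`. Accept when the buffered window has length 2 and begins with `b`.
A 13-state machine:
          a    b    c  
>  s0     s1   s2   s3 
   s1     s4   s5   s6 
   s2     s7   s8   s9 
   s3    s10  s11  s12 
   s4     s4   s5   s6 
   s5     s7   s8   s9 
   s6    s10  s11  s12 
 * s7     s4   s5   s6 
 * s8     s7   s8   s9 
 * s9    s10  s11  s12 
   s10    s4   s5   s6 
   s11    s7   s8   s9 
   s12   s10  s11  s12 
(> = start, * = accepting)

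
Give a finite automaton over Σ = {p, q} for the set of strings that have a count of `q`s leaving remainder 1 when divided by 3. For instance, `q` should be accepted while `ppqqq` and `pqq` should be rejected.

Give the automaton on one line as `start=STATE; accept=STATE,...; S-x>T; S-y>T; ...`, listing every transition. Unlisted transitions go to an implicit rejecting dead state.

The only thing that matters is how many `q`s have appeared, reduced mod 3. Use one state per residue: S0 for 0, …, S2 for 2. Reading `q` moves to the next residue; anything else stays put. S1 is accepting.
3 states suffice.
        p   q  
>  S0   S0  S1 
 * S1   S1  S2 
   S2   S2  S0 
(> = start, * = accepting)

start=S0; accept=S1; S0-p>S0; S0-q>S1; S1-p>S1; S1-q>S2; S2-p>S2; S2-q>S0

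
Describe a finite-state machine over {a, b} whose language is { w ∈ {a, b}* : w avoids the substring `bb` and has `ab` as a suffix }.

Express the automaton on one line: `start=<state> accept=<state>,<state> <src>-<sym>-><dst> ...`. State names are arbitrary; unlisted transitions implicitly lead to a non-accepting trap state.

Handle the two conditions separately and then intersect. The first has 3 states tracking partial matches of the forbidden pattern `bb`; the second has 3 states tracking how much of the suffix `ab` has currently been matched. A product state is a pair (one from each), accepting exactly when both do.
With 7 states:
        a   b  
>  s0   s1  s2 
   s1   s1  s3 
   s2   s1  s4 
 * s3   s1  s4 
   s4   s5  s4 
   s5   s5  s6 
   s6   s5  s4 
(> = start, * = accepting)

start=s0 accept=s3 s0-a->s1 s0-b->s2 s1-a->s1 s1-b->s3 s2-a->s1 s2-b->s4 s3-a->s1 s3-b->s4 s4-a->s5 s4-b->s4 s5-a->s5 s5-b->s6 s6-a->s5 s6-b->s4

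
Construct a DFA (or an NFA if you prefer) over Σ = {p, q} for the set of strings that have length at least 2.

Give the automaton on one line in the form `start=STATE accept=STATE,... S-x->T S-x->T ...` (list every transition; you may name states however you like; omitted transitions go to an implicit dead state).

Count input length up to 3: every symbol moves from S0 toward S3, which means 'more than 2' and absorbs. Accept from {S2, S3}.
A 4-state machine:
        p   q  
>  S0   S1  S1 
   S1   S2  S2 
 * S2   S3  S3 
 * S3   S3  S3 
(> = start, * = accepting)

start=S0 accept=S2,S3 S0-p->S1 S0-q->S1 S1-p->S2 S1-q->S2 S2-p->S3 S2-q->S3 S3-p->S3 S3-q->S3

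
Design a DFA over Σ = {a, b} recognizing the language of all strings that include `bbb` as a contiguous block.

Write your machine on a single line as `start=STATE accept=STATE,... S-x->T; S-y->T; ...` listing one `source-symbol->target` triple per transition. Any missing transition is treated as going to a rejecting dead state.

States q0..q2 record the length of the longest prefix of `bbb` that matches the current input suffix. Reaching q3 means `bbb` has been seen, and we stay there forever. Accept from q3.
4 states suffice.
        a   b  
>  q0   q0  q1 
   q1   q0  q2 
   q2   q0  q3 
 * q3   q3  q3 
(> = start, * = accepting)

start=q0; accept=q3; q0-a->q0; q0-b->q1; q1-a->q0; q1-b->q2; q2-a->q0; q2-b->q3; q3-a->q3; q3-b->q3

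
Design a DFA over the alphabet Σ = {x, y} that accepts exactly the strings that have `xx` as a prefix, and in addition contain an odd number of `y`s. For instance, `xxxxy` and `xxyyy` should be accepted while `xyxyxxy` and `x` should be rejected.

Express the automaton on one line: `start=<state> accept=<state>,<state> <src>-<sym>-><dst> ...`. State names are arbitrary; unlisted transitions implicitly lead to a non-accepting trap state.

Build one automaton per condition and run them in lockstep. The first has 4 states tracking whether the input so far still matches the prefix `xx`; the second has 2 states tracking the count of `y`s modulo 2. A product state is a pair (one from each), accepting exactly when both do. After merging equivalent states the machine shrinks.
5 states suffice.
        x   y  
>  q0   q1  q2 
   q1   q3  q2 
   q2   q2  q2 
   q3   q3  q4 
 * q4   q4  q3 
(> = start, * = accepting)

start=q0 accept=q4 q0-x->q1 q0-y->q2 q1-x->q3 q1-y->q2 q2-x->q2 q2-y->q2 q3-x->q3 q3-y->q4 q4-x->q4 q4-y->q3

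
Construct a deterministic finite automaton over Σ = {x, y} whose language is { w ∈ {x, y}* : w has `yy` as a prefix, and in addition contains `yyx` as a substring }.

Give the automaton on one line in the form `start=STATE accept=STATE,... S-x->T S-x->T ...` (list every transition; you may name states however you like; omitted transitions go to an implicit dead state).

start=q0 accept=q6 q0-x->q1 q0-y->q2 q1-x->q1 q1-y->q3 q2-x->q1 q2-y->q4 q3-x->q1 q3-y->q5 q4-x->q6 q4-y->q4 q5-x->q7 q5-y->q5 q6-x->q6 q6-y->q6 q7-x->q7 q7-y->q7

Build one automaton per condition and run them in lockstep. One (4 states) tracks whether the input so far still matches the prefix `yy`; the other (4 states) tracks whether and how much of `yyx` has been seen. Each combined state is a pair, one component from each; accept when both components accept.
An 8-state machine:
        x   y  
>  q0   q1  q2 
   q1   q1  q3 
   q2   q1  q4 
   q3   q1  q5 
   q4   q6  q4 
   q5   q7  q5 
 * q6   q6  q6 
   q7   q7  q7 
(> = start, * = accepting)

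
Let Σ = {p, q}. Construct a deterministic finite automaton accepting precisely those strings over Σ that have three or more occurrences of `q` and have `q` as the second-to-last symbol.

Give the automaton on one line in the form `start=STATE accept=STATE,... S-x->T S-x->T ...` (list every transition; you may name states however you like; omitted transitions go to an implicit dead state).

Build one automaton per condition and run them in lockstep. The first has 5 states tracking the count of `q`s, saturating at 4; the second has 7 states tracking the last 2 symbols read. A product state is a pair (one from each), accepting exactly when both do.
With 19 states:
          p    q  
>  s0     s1   s2 
   s1     s3   s4 
   s2     s5   s6 
   s3     s3   s4 
   s4     s5   s6 
   s5     s7   s8 
   s6     s9  s10 
   s7     s7   s8 
   s8     s9  s10 
   s9    s11  s12 
 * s10   s13  s14 
   s11   s11  s12 
   s12   s13  s14 
 * s13   s15  s16 
 * s14   s17  s14 
   s15   s15  s16 
   s16   s17  s14 
 * s17   s18  s16 
   s18   s18  s16 
(> = start, * = accepting)

start=s0 accept=s10,s13,s14,s17 s0-p->s1 s0-q->s2 s1-p->s3 s1-q->s4 s2-p->s5 s2-q->s6 s3-p->s3 s3-q->s4 s4-p->s5 s4-q->s6 s5-p->s7 s5-q->s8 s6-p->s9 s6-q->s10 s7-p->s7 s7-q->s8 s8-p->s9 s8-q->s10 s9-p->s11 s9-q->s12 s10-p->s13 s10-q->s14 s11-p->s11 s11-q->s12 s12-p->s13 s12-q->s14 s13-p->s15 s13-q->s16 s14-p->s17 s14-q->s14 s15-p->s15 s15-q->s16 s16-p->s17 s16-q->s14 s17-p->s18 s17-q->s16 s18-p->s18 s18-q->s16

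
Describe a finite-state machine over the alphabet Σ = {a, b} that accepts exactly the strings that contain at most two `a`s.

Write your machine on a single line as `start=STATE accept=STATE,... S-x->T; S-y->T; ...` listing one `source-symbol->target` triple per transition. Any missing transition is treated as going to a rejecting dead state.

Count `a`s, saturating at 3: states q0 through q2 mean 0 through 2 `a`s seen; q3 means more than 2. Each `a` increments (capped at q3); other symbols loop. Accept from {q0, q1, q2}.
        a   b  
>* q0   q1  q0 
 * q1   q2  q1 
 * q2   q3  q2 
   q3   q3  q3 
(> = start, * = accepting)

start=q0; accept=q0,q1,q2; q0-a->q1; q0-b->q0; q1-a->q2; q1-b->q1; q2-a->q3; q2-b->q2; q3-a->q3; q3-b->q3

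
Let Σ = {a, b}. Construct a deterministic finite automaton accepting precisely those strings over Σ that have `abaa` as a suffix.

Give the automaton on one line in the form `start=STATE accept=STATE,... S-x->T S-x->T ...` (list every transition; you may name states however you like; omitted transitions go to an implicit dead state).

Let each state record the length of the longest suffix of the input read so far that is also a prefix of `abaa`. s1 means the last symbol is `a`; s2 means the last 2 symbols are `ab`; s3 means the last 3 symbols are `aba`; s4 means the last 4 symbols are `abaa`. Accept only at s4, where the string currently ends in `abaa`.
5 states suffice.
        a   b  
>  s0   s1  s0 
   s1   s1  s2 
   s2   s3  s0 
   s3   s4  s2 
 * s4   s1  s2 
(> = start, * = accepting)

start=s0 accept=s4 s0-a->s1 s0-b->s0 s1-a->s1 s1-b->s2 s2-a->s3 s2-b->s0 s3-a->s4 s3-b->s2 s4-a->s1 s4-b->s2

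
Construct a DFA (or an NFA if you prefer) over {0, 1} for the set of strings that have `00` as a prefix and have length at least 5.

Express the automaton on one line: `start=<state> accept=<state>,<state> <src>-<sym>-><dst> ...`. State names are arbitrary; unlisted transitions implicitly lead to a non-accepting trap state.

start=s0 accept=s6 s0-0->s1 s0-1->s2 s1-0->s3 s1-1->s2 s2-0->s2 s2-1->s2 s3-0->s4 s3-1->s4 s4-0->s5 s4-1->s5 s5-0->s6 s5-1->s6 s6-0->s6 s6-1->s6

Handle the two conditions separately and then intersect. One (4 states) tracks whether the input so far still matches the prefix `00`; the other (7 states) tracks the input length, saturating at 6. Each combined state is a pair, one component from each; accept when both components accept. Equivalent product states are then merged.
7 states suffice.
        0   1  
>  s0   s1  s2 
   s1   s3  s2 
   s2   s2  s2 
   s3   s4  s4 
   s4   s5  s5 
   s5   s6  s6 
 * s6   s6  s6 
(> = start, * = accepting)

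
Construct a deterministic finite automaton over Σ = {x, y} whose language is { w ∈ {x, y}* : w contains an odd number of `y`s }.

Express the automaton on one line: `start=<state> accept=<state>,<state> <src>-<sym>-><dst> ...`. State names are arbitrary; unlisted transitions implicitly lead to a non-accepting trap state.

start=S0 accept=S1 S0-x->S0 S0-y->S1 S1-x->S1 S1-y->S0

The only thing that matters is how many `y`s have appeared, reduced mod 2. Use one state per residue: S0 for 0, …, S1 for 1. Reading `y` moves to the next residue; anything else stays put. S1 is accepting.
        x   y  
>  S0   S0  S1 
 * S1   S1  S0 
(> = start, * = accepting)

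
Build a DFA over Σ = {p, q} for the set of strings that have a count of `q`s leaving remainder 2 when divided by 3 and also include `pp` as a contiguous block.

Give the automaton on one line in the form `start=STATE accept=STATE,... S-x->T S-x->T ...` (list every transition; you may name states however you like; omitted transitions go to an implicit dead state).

start=S0 accept=S8 S0-p->S1 S0-q->S2 S1-p->S3 S1-q->S2 S2-p->S4 S2-q->S5 S3-p->S3 S3-q->S6 S4-p->S6 S4-q->S5 S5-p->S7 S5-q->S0 S6-p->S6 S6-q->S8 S7-p->S8 S7-q->S0 S8-p->S8 S8-q->S3

Build one automaton per condition and run them in lockstep. One (3 states) tracks the count of `q`s modulo 3; the other (3 states) tracks whether and how much of `pp` has been seen. Each combined state is a pair, one component from each; accept when both components accept.
With 9 states:
        p   q  
>  S0   S1  S2 
   S1   S3  S2 
   S2   S4  S5 
   S3   S3  S6 
   S4   S6  S5 
   S5   S7  S0 
   S6   S6  S8 
   S7   S8  S0 
 * S8   S8  S3 
(> = start, * = accepting)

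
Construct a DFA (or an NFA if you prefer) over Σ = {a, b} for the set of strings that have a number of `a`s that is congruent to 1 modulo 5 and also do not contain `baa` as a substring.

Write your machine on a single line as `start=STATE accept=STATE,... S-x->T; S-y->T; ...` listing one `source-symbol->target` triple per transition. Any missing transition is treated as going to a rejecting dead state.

start=S0; accept=S1,S4,S5; S0-a->S1; S0-b->S2; S1-a->S3; S1-b->S4; S2-a->S5; S2-b->S2; S3-a->S6; S3-b->S7; S4-a->S8; S4-b->S4; S5-a->S9; S5-b->S4; S6-a->S10; S6-b->S11; S7-a->S12; S7-b->S7; S8-a->S13; S8-b->S7; S9-a->S13; S9-b->S9; S10-a->S0; S10-b->S14; S11-a->S15; S11-b->S11; S12-a->S16; S12-b->S11; S13-a->S16; S13-b->S13; S14-a->S17; S14-b->S14; S15-a->S18; S15-b->S14; S16-a->S18; S16-b->S16; S17-a->S19; S17-b->S2; S18-a->S19; S18-b->S18; S19-a->S9; S19-b->S19

Handle the two conditions separately and then intersect. The first has 5 states tracking the count of `a`s modulo 5; the second has 4 states tracking partial matches of the forbidden pattern `baa`. A product state is a pair (one from each), accepting exactly when both do.
With 20 states:
          a    b  
>  S0     S1   S2 
 * S1     S3   S4 
   S2     S5   S2 
   S3     S6   S7 
 * S4     S8   S4 
 * S5     S9   S4 
   S6    S10  S11 
   S7    S12   S7 
   S8    S13   S7 
   S9    S13   S9 
   S10    S0  S14 
   S11   S15  S11 
   S12   S16  S11 
   S13   S16  S13 
   S14   S17  S14 
   S15   S18  S14 
   S16   S18  S16 
   S17   S19   S2 
   S18   S19  S18 
   S19    S9  S19 
(> = start, * = accepting)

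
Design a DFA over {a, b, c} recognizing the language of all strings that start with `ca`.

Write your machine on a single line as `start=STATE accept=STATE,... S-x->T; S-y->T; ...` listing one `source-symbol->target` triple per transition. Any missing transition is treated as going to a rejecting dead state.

start=S0; accept=S2; S0-a->S3; S0-b->S3; S0-c->S1; S1-a->S2; S1-b->S3; S1-c->S3; S2-a->S2; S2-b->S2; S2-c->S2; S3-a->S3; S3-b->S3; S3-c->S3

Walk along `ca` while the input agrees: from S0 take `c` to S1, and so on. Any deviation drops to the rejecting sink S3. Once S2 is reached the prefix is confirmed and every continuation is accepted.
With 4 states:
        a   b   c  
>  S0   S3  S3  S1 
   S1   S2  S3  S3 
 * S2   S2  S2  S2 
   S3   S3  S3  S3 
(> = start, * = accepting)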